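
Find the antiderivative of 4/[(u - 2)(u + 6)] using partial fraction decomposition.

Decompose: 4/[(u - 2)(u + 6)] = (1/2)/(u - 2) - (1/2)/(u + 6). Integrate each term: (1/2) ln|(u - 2)| - (1/2) ln|(u + 6)| + C


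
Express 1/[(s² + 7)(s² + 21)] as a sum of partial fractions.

Coefficient matching gives P = R = 0, Q = 1/(21-7) = 1/14, S = -Q = -1/14
Result: (1/14)/(s² + 7) - (1/14)/(s² + 21)


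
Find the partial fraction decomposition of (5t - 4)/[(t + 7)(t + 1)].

At t=-7: A = (5·(-7) - 4)/(-7 + 1) = 13/2. At t=-1: B = (5·(-1) - 4)/(-1 + 7) = -3/2
Result: (13/2)/(t + 7) - (3/2)/(t + 1)


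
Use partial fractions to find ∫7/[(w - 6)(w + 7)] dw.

Decompose: 7/[(w - 6)(w + 7)] = (7/13)/(w - 6) - (7/13)/(w + 7). Integrate each term: (7/13) ln|(w - 6)| - (7/13) ln|(w + 7)| + C


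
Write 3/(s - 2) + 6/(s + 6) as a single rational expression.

Common denominator (s - 2)(s + 6). Numerator: 3(s + 6) + 6(s - 2) = (3s + 18) + (6s - 12) = 9s + 6
Result: (9s + 6)/[(s - 2)(s + 6)]


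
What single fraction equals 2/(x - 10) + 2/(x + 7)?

Common denominator (x - 10)(x + 7). Numerator: 2(x + 7) + 2(x - 10) = (2x + 14) + (2x - 20) = 4x - 6
Result: (4x - 6)/[(x - 10)(x + 7)]


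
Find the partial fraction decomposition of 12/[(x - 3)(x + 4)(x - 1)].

Using cover-up method: P = 6/7, Q = 12/35, R = -6/5
Result: (6/7)/(x - 3) + (12/35)/(x + 4) - (6/5)/(x - 1)


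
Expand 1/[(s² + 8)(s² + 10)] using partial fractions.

Coefficient matching gives P = R = 0, Q = 1/(10-8) = 1/2, S = -Q = -1/2
Result: (1/2)/(s² + 8) - (1/2)/(s² + 10)


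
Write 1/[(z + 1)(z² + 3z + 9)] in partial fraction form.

Cover-up at z = -1: A = 1/((-1)² + 3·(-1) + 9) = 1/7. Then B = -A = -1/7, C = -A·(3 - 1) = -2/7
Result: (1/7)/(z + 1) - ((1/7)z + 2/7)/(z² + 3z + 9)


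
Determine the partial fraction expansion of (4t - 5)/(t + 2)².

(4t - 5) = A(t + 2) + B. At t = -2: B = 4·(-2) - 5 = -13. Coeff of t: A = 4
Result: 4/(t + 2) - 13/(t + 2)²


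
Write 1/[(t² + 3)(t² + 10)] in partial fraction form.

Coefficient matching gives A = C = 0, B = 1/(10-3) = 1/7, D = -B = -1/7
Result: (1/7)/(t² + 3) - (1/7)/(t² + 10)


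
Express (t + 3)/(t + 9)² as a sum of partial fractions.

(t + 3) = α(t + 9) + β. At t = -9: β = 1·(-9) + 3 = -6. Coeff of t: α = 1
Result: 1/(t + 9) - 6/(t + 9)²


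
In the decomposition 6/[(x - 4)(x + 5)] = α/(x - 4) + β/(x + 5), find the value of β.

Cover-up at x = -5: β = 6/(-5 - 4) = -6/9 = -2/3


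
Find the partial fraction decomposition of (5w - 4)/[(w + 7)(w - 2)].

At w=-7: A = (5·(-7) - 4)/(-7 - 2) = 13/3. At w=2: B = (5·2 - 4)/(2 + 7) = 2/3
Result: (13/3)/(w + 7) + (2/3)/(w - 2)


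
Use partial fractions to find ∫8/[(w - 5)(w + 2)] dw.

Decompose: 8/[(w - 5)(w + 2)] = (8/7)/(w - 5) - (8/7)/(w + 2). Integrate each term: (8/7) ln|(w - 5)| - (8/7) ln|(w + 2)| + C


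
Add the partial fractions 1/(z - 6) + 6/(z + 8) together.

Common denominator (z - 6)(z + 8). Numerator: 1(z + 8) + 6(z - 6) = (z + 8) + (6z - 36) = 7z - 28
Result: (7z - 28)/[(z - 6)(z + 8)]


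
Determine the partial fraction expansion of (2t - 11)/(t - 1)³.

(2t - 11) = α(t - 1)² + β(t - 1) + γ. At t = 1: γ = 2·1 - 11 = -9. Coefficients: α = 0, β = 2
Result: 2/(t - 1)² - 9/(t - 1)³


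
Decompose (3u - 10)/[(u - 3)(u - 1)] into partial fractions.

At u=3: A = (3·3 - 10)/(3 - 1) = -1/2. At u=1: B = (3·1 - 10)/(1 - 3) = 7/2
Result: (-1/2)/(u - 3) + (7/2)/(u - 1)


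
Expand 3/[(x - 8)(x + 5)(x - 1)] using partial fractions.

Using cover-up method: A = 3/91, B = 1/26, C = -1/14
Result: (3/91)/(x - 8) + (1/26)/(x + 5) - (1/14)/(x - 1)


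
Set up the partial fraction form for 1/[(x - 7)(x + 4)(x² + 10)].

Two linear + quadratic: P/(x - 7) + Q/(x + 4) + (Rx + S)/(x² + 10)


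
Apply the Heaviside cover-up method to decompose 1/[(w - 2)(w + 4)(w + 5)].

Cover (w - 2), w=2: A = 1/[(2 + 4)(2 + 5)] = 1/42. Cover (w + 4), w=-4: B = 1/[(-4 - 2)(-4 + 5)] = -1/6. Cover (w + 5), w=-5: C = 1/[(-5 - 2)(-5 + 4)] = 1/7.
Result: (1/42)/(w - 2) - (1/6)/(w + 4) + (1/7)/(w + 5)


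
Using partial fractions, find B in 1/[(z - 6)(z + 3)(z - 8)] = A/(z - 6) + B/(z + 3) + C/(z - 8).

Cover-up at z = -3: B = 1/[(-3 - 6)(-3 - 8)] = 1/[(-9)(-11)] = 1/99


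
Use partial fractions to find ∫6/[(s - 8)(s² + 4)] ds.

Cover-up at s=8: α = 6/(8²+4) = 3/34. Coeff matching: β = -3/34, γ = -12/17. Decomposition: (3/34)/(s - 8) - ((3/34)s + 12/17)/(s² + 4). Integrate: linear → ln, quadratic → (1/2)ln + arctan: (3/34) ln|(s - 8)| - (3/68) ln(s² + 4) - (6/17) arctan(s/2) + C


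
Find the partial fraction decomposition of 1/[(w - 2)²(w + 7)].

Cover-up at w=-7: γ = 1/(-7 - 2)² = 1/81. Cover-up at w=2: β = 1/(2 + 7) = 1/9. Comparing w² coeff: α = -γ = -1/81
Result: (-1/81)/(w - 2) + (1/9)/(w - 2)² + (1/81)/(w + 7)


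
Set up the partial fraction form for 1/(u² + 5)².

Repeated quadratic factor: (αu + β)/(u² + 5) + (γu + δ)/(u² + 5)²


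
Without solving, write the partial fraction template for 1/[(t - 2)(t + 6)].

Distinct linear factors: A/(t - 2) + B/(t + 6)


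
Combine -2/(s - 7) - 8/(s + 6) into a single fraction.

Common denominator (s - 7)(s + 6). Numerator: -2(s + 6) - 8(s - 7) = (-2s - 12) - (8s - 56) = -10s + 44
Result: (-10s + 44)/[(s - 7)(s + 6)]


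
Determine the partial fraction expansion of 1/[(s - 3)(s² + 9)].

Cover-up at s = 3: P = 1/(3² + 9) = 1/18. Then Q = -P = -1/18, R = -P·(0 + 3) = -1/6
Result: (1/18)/(s - 3) - ((1/18)s + 1/6)/(s² + 9)


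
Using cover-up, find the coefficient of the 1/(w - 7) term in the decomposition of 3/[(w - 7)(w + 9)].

Cover (w - 7), set w=7: 3/((w + 9) at w=7) = 3/(16) = 3/16


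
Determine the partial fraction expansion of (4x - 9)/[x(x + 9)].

At x=0: α = (4·0 - 9)/(0 + 9) = -1. At x=-9: β = (4·(-9) - 9)/(-9 - 0) = 5
Result: -1/x + 5/(x + 9)


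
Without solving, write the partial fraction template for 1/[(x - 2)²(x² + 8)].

Repeated linear + quadratic: P/(x - 2) + Q/(x - 2)² + (Rx + S)/(x² + 8)


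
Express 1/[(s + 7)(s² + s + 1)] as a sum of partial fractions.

Cover-up at s = -7: P = 1/((-7)² + 1·(-7) + 1) = 1/43. Then Q = -P = -1/43, R = -P·(1 - 7) = 6/43
Result: (1/43)/(s + 7) - ((1/43)s - 6/43)/(s² + s + 1)


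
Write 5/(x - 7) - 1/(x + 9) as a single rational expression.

Common denominator (x - 7)(x + 9). Numerator: 5(x + 9) - 1(x - 7) = (5x + 45) - (x - 7) = 4x + 52
Result: (4x + 52)/[(x - 7)(x + 9)]


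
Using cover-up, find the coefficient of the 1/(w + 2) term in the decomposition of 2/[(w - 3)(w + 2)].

Cover (w + 2), set w=-2: 2/((w - 3) at w=-2) = 2/(-5) = -2/5


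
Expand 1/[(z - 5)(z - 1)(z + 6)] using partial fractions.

Using cover-up method: A = 1/44, B = -1/28, C = 1/77
Result: (1/44)/(z - 5) - (1/28)/(z - 1) + (1/77)/(z + 6)


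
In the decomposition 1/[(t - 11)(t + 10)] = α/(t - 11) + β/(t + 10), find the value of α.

Cover-up at t = 11: α = 1/(11 + 10) = 1/21


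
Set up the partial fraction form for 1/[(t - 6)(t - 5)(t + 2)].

Three distinct linear factors: P/(t - 6) + Q/(t - 5) + R/(t + 2)


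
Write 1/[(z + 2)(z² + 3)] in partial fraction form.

Cover-up at z = -2: P = 1/((-2)² + 3) = 1/7. Then Q = -P = -1/7, R = -P·(0 - 2) = 2/7
Result: (1/7)/(z + 2) - ((1/7)z - 2/7)/(z² + 3)


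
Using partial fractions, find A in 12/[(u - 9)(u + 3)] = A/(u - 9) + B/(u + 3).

Cover-up at u = 9: A = 12/(9 + 3) = 12/12 = 1


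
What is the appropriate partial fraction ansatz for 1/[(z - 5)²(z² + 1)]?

Repeated linear + quadratic: P/(z - 5) + Q/(z - 5)² + (Rz + S)/(z² + 1)


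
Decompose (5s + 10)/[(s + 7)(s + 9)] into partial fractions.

At s=-7: α = (5·(-7) + 10)/(-7 + 9) = -25/2. At s=-9: β = (5·(-9) + 10)/(-9 + 7) = 35/2
Result: (-25/2)/(s + 7) + (35/2)/(s + 9)


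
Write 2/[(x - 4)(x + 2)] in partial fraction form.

2/(x - 4)(x + 2) = P/(x - 4) + Q/(x + 2). P = 2/(4 + 2) = 1/3, Q = 2/(-2 - 4) = -1/3
Result: (1/3)/(x - 4) - (1/3)/(x + 2)


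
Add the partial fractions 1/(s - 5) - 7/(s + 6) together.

Common denominator (s - 5)(s + 6). Numerator: 1(s + 6) - 7(s - 5) = (s + 6) - (7s - 35) = -6s + 41
Result: (-6s + 41)/[(s - 5)(s + 6)]


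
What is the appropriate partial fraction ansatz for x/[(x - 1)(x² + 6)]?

Linear + irreducible quadratic: α/(x - 1) + (βx + γ)/(x² + 6)


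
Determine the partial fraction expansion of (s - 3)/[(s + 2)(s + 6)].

At s=-2: A = (1·(-2) - 3)/(-2 + 6) = -5/4. At s=-6: B = (1·(-6) - 3)/(-6 + 2) = 9/4
Result: (-5/4)/(s + 2) + (9/4)/(s + 6)


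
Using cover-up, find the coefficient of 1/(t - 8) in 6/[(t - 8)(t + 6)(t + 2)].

Cover (t - 8), set t=8: 6/[(8 + 6)(8 + 2)] = 3/70


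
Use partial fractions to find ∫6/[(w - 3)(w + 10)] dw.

Decompose: 6/[(w - 3)(w + 10)] = (6/13)/(w - 3) - (6/13)/(w + 10). Integrate each term: (6/13) ln|(w - 3)| - (6/13) ln|(w + 10)| + C


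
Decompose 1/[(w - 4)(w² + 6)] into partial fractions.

Cover-up at w = 4: A = 1/(4² + 6) = 1/22. Then B = -A = -1/22, C = -A·(0 + 4) = -2/11
Result: (1/22)/(w - 4) - ((1/22)w + 2/11)/(w² + 6)


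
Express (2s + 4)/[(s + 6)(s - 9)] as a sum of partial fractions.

At s=-6: A = (2·(-6) + 4)/(-6 - 9) = 8/15. At s=9: B = (2·9 + 4)/(9 + 6) = 22/15
Result: (8/15)/(s + 6) + (22/15)/(s - 9)


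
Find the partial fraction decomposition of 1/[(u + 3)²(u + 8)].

Cover-up at u=-8: C = 1/(-8 + 3)² = 1/25. Cover-up at u=-3: B = 1/(-3 + 8) = 1/5. Comparing u² coeff: A = -C = -1/25
Result: (-1/25)/(u + 3) + (1/5)/(u + 3)² + (1/25)/(u + 8)


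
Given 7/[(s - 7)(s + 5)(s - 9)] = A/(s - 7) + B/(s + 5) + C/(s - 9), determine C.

Cover-up at s = 9: C = 7/[(9 - 7)(9 + 5)] = 7/[(2)(14)] = 7/28 = 1/4


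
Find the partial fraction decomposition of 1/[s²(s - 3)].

Cover-up at s=3: γ = 1/(3 - 0)² = 1/9. Cover-up at s=0: β = 1/(0 - 3) = -1/3. Comparing s² coeff: α = -γ = -1/9
Result: (-1/9)/s - (1/3)/s² + (1/9)/(s - 3)


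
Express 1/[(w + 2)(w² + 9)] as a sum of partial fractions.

Cover-up at w = -2: α = 1/((-2)² + 9) = 1/13. Then β = -α = -1/13, γ = -α·(0 - 2) = 2/13
Result: (1/13)/(w + 2) - ((1/13)w - 2/13)/(w² + 9)


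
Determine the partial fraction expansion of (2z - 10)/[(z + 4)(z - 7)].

At z=-4: A = (2·(-4) - 10)/(-4 - 7) = 18/11. At z=7: B = (2·7 - 10)/(7 + 4) = 4/11
Result: (18/11)/(z + 4) + (4/11)/(z - 7)


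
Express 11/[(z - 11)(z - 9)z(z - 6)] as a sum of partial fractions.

Using Heaviside cover-up: (1/10)/(z - 11) - (11/54)/(z - 9) - (1/54)/z + (11/90)/(z - 6)


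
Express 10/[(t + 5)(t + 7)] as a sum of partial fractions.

10/(t + 5)(t + 7) = α/(t + 5) + β/(t + 7). α = 10/(-5 + 7) = 5, β = 10/(-7 + 5) = -5
Result: 5/(t + 5) - 5/(t + 7)


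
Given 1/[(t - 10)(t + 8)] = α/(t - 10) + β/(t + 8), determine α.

Cover-up at t = 10: α = 1/(10 + 8) = 1/18


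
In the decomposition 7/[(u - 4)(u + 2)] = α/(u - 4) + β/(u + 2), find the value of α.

Cover-up at u = 4: α = 7/(4 + 2) = 7/6


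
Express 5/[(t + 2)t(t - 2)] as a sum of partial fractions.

Using cover-up method: A = 5/8, B = -5/4, C = 5/8
Result: (5/8)/(t + 2) - (5/4)/t + (5/8)/(t - 2)


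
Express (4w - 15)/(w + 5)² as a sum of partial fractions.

(4w - 15) = P(w + 5) + Q. At w = -5: Q = 4·(-5) - 15 = -35. Coeff of w: P = 4
Result: 4/(w + 5) - 35/(w + 5)²


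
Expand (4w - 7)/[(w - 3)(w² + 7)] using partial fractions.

At w=3: A = (4·3 - 7)/(3² + 7) = 5/16. B = -A = -5/16, C = 4 - 3·A = 49/16
Result: (5/16)/(w - 3) - ((5/16)w - 49/16)/(w² + 7)


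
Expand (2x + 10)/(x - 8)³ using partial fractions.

(2x + 10) = A(x - 8)² + B(x - 8) + C. At x = 8: C = 2·8 + 10 = 26. Coefficients: A = 0, B = 2
Result: 2/(x - 8)² + 26/(x - 8)³


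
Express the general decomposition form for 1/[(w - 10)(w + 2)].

Distinct linear factors: α/(w - 10) + β/(w + 2)


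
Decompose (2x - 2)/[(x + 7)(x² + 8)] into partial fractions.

At x=-7: A = (2·(-7) - 2)/((-7)² + 8) = -16/57. B = -A = 16/57, C = 2 - (-7)·A = 2/57
Result: (-16/57)/(x + 7) + ((16/57)x + 2/57)/(x² + 8)


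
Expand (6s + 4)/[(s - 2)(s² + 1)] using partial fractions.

At s=2: P = (6·2 + 4)/(2² + 1) = 16/5. Q = -P = -16/5, R = 6 - 2·P = -2/5
Result: (16/5)/(s - 2) - ((16/5)s + 2/5)/(s² + 1)


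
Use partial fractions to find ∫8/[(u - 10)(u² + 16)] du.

Cover-up at u=10: α = 8/(10²+16) = 2/29. Coeff matching: β = -2/29, γ = -20/29. Decomposition: (2/29)/(u - 10) - ((2/29)u + 20/29)/(u² + 16). Integrate: linear → ln, quadratic → (1/2)ln + arctan: (2/29) ln|(u - 10)| - (1/29) ln(u² + 16) - (5/29) arctan(u/4) + C


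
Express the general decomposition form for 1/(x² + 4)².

Repeated quadratic factor: (αx + β)/(x² + 4) + (γx + δ)/(x² + 4)²


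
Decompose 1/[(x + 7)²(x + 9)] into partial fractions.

Cover-up at x=-9: R = 1/(-9 + 7)² = 1/4. Cover-up at x=-7: Q = 1/(-7 + 9) = 1/2. Comparing x² coeff: P = -R = -1/4
Result: (-1/4)/(x + 7) + (1/2)/(x + 7)² + (1/4)/(x + 9)


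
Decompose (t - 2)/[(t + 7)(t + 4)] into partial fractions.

At t=-7: P = (1·(-7) - 2)/(-7 + 4) = 3. At t=-4: Q = (1·(-4) - 2)/(-4 + 7) = -2
Result: 3/(t + 7) - 2/(t + 4)


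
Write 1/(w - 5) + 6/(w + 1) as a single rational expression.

Common denominator (w - 5)(w + 1). Numerator: 1(w + 1) + 6(w - 5) = (w + 1) + (6w - 30) = 7w - 29
Result: (7w - 29)/[(w - 5)(w + 1)]


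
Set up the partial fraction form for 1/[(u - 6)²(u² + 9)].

Repeated linear + quadratic: P/(u - 6) + Q/(u - 6)² + (Ru + S)/(u² + 9)


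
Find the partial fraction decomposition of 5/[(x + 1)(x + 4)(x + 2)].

Using cover-up method: A = 5/3, B = 5/6, C = -5/2
Result: (5/3)/(x + 1) + (5/6)/(x + 4) - (5/2)/(x + 2)


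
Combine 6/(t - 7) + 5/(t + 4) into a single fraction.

Common denominator (t - 7)(t + 4). Numerator: 6(t + 4) + 5(t - 7) = (6t + 24) + (5t - 35) = 11t - 11
Result: (11t - 11)/[(t - 7)(t + 4)]


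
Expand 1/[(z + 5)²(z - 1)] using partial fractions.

Cover-up at z=1: γ = 1/(1 + 5)² = 1/36. Cover-up at z=-5: β = 1/(-5 - 1) = -1/6. Comparing z² coeff: α = -γ = -1/36
Result: (-1/36)/(z + 5) - (1/6)/(z + 5)² + (1/36)/(z - 1)


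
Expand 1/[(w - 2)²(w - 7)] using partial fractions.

Cover-up at w=7: C = 1/(7 - 2)² = 1/25. Cover-up at w=2: B = 1/(2 - 7) = -1/5. Comparing w² coeff: A = -C = -1/25
Result: (-1/25)/(w - 2) - (1/5)/(w - 2)² + (1/25)/(w - 7)


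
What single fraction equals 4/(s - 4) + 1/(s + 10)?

Common denominator (s - 4)(s + 10). Numerator: 4(s + 10) + 1(s - 4) = (4s + 40) + (s - 4) = 5s + 36
Result: (5s + 36)/[(s - 4)(s + 10)]


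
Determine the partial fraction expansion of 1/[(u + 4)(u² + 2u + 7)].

Cover-up at u = -4: A = 1/((-4)² + 2·(-4) + 7) = 1/15. Then B = -A = -1/15, C = -A·(2 - 4) = 2/15
Result: (1/15)/(u + 4) - ((1/15)u - 2/15)/(u² + 2u + 7)


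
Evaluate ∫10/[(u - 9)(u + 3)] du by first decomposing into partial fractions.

Decompose: 10/[(u - 9)(u + 3)] = (5/6)/(u - 9) - (5/6)/(u + 3). Integrate each term: (5/6) ln|(u - 9)| - (5/6) ln|(u + 3)| + C


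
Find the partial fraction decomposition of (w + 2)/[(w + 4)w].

At w=-4: P = (1·(-4) + 2)/(-4 - 0) = 1/2. At w=0: Q = (1·0 + 2)/(0 + 4) = 1/2
Result: (1/2)/(w + 4) + (1/2)/w


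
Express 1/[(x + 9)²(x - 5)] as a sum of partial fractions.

Cover-up at x=5: γ = 1/(5 + 9)² = 1/196. Cover-up at x=-9: β = 1/(-9 - 5) = -1/14. Comparing x² coeff: α = -γ = -1/196
Result: (-1/196)/(x + 9) - (1/14)/(x + 9)² + (1/196)/(x - 5)


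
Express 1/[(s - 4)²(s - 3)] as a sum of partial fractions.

Cover-up at s=3: γ = 1/(3 - 4)² = 1. Cover-up at s=4: β = 1/(4 - 3) = 1. Comparing s² coeff: α = -γ = -1
Result: -1/(s - 4) + 1/(s - 4)² + 1/(s - 3)


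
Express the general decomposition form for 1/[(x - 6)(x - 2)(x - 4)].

Three distinct linear factors: A/(x - 6) + B/(x - 2) + C/(x - 4)


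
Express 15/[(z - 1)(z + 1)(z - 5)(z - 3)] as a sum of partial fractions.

Using Heaviside cover-up: (15/16)/(z - 1) - (5/16)/(z + 1) + (5/16)/(z - 5) - (15/16)/(z - 3)


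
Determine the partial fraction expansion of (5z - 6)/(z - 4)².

(5z - 6) = α(z - 4) + β. At z = 4: β = 5·4 - 6 = 14. Coeff of z: α = 5
Result: 5/(z - 4) + 14/(z - 4)²


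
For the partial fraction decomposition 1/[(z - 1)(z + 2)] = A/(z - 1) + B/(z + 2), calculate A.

Cover-up at z = 1: A = 1/(1 + 2) = 1/3


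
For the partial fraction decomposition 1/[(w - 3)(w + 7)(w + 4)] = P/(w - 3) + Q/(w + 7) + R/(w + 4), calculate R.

Cover-up at w = -4: R = 1/[(-4 - 3)(-4 + 7)] = 1/[(-7)(3)] = -1/21


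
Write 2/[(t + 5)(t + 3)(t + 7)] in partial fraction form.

Using cover-up method: α = -1/2, β = 1/4, γ = 1/4
Result: (-1/2)/(t + 5) + (1/4)/(t + 3) + (1/4)/(t + 7)


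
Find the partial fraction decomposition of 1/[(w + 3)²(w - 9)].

Cover-up at w=9: R = 1/(9 + 3)² = 1/144. Cover-up at w=-3: Q = 1/(-3 - 9) = -1/12. Comparing w² coeff: P = -R = -1/144
Result: (-1/144)/(w + 3) - (1/12)/(w + 3)² + (1/144)/(w - 9)


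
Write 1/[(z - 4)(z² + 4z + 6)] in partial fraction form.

Cover-up at z = 4: α = 1/(4² + 4·4 + 6) = 1/38. Then β = -α = -1/38, γ = -α·(4 + 4) = -4/19
Result: (1/38)/(z - 4) - ((1/38)z + 4/19)/(z² + 4z + 6)


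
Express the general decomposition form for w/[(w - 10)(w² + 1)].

Linear + irreducible quadratic: α/(w - 10) + (βw + γ)/(w² + 1)


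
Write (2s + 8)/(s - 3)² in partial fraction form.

(2s + 8) = P(s - 3) + Q. At s = 3: Q = 2·3 + 8 = 14. Coeff of s: P = 2
Result: 2/(s - 3) + 14/(s - 3)²


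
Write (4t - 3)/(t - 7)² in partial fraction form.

(4t - 3) = P(t - 7) + Q. At t = 7: Q = 4·7 - 3 = 25. Coeff of t: P = 4
Result: 4/(t - 7) + 25/(t - 7)²


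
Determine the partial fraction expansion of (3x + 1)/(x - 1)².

(3x + 1) = P(x - 1) + Q. At x = 1: Q = 3·1 + 1 = 4. Coeff of x: P = 3
Result: 3/(x - 1) + 4/(x - 1)²


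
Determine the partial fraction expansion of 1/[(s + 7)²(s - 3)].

Cover-up at s=3: C = 1/(3 + 7)² = 1/100. Cover-up at s=-7: B = 1/(-7 - 3) = -1/10. Comparing s² coeff: A = -C = -1/100
Result: (-1/100)/(s + 7) - (1/10)/(s + 7)² + (1/100)/(s - 3)


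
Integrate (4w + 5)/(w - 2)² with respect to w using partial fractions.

Decompose: α = 4, β = 4·2 + 5 = 13, so (4w + 5)/(w - 2)² = 4/(w - 2) + 13/(w - 2)². Integrate: ∫ α/(w - 2) dw = 4 ln|(w - 2)|; ∫ β/(w - 2)² dw = -13/(w - 2). Sum: 4 ln|(w - 2)| - 13/(w - 2) + C


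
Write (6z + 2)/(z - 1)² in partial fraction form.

(6z + 2) = P(z - 1) + Q. At z = 1: Q = 6·1 + 2 = 8. Coeff of z: P = 6
Result: 6/(z - 1) + 8/(z - 1)²


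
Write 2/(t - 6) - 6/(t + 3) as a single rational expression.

Common denominator (t - 6)(t + 3). Numerator: 2(t + 3) - 6(t - 6) = (2t + 6) - (6t - 36) = -4t + 42
Result: (-4t + 42)/[(t - 6)(t + 3)]


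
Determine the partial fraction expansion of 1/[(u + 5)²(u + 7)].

Cover-up at u=-7: R = 1/(-7 + 5)² = 1/4. Cover-up at u=-5: Q = 1/(-5 + 7) = 1/2. Comparing u² coeff: P = -R = -1/4
Result: (-1/4)/(u + 5) + (1/2)/(u + 5)² + (1/4)/(u + 7)


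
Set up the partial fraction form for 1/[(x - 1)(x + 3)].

Distinct linear factors: P/(x - 1) + Q/(x + 3)


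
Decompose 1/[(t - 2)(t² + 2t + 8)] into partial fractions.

Cover-up at t = 2: α = 1/(2² + 2·2 + 8) = 1/16. Then β = -α = -1/16, γ = -α·(2 + 2) = -1/4
Result: (1/16)/(t - 2) - ((1/16)t + 1/4)/(t² + 2t + 8)


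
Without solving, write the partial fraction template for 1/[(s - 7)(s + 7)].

Distinct linear factors: P/(s - 7) + Q/(s + 7)


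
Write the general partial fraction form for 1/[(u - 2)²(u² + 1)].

Repeated linear + quadratic: α/(u - 2) + β/(u - 2)² + (γu + δ)/(u² + 1)


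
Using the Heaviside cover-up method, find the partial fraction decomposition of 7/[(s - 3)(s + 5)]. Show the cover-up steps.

Cover (s - 3): set s=3, get A = 7/(3 + 5) = 7/8. Cover (s + 5): set s=-5, get B = 7/(-5 - 3) = -7/8.
Result: (7/8)/(s - 3) - (7/8)/(s + 5)


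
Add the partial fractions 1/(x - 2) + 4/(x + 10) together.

Common denominator (x - 2)(x + 10). Numerator: 1(x + 10) + 4(x - 2) = (x + 10) + (4x - 8) = 5x + 2
Result: (5x + 2)/[(x - 2)(x + 10)]


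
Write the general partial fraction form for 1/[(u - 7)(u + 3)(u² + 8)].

Two linear + quadratic: A/(u - 7) + B/(u + 3) + (Cu + D)/(u² + 8)


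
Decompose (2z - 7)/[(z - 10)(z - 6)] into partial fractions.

At z=10: A = (2·10 - 7)/(10 - 6) = 13/4. At z=6: B = (2·6 - 7)/(6 - 10) = -5/4
Result: (13/4)/(z - 10) - (5/4)/(z - 6)


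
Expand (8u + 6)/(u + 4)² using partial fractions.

(8u + 6) = P(u + 4) + Q. At u = -4: Q = 8·(-4) + 6 = -26. Coeff of u: P = 8
Result: 8/(u + 4) - 26/(u + 4)²


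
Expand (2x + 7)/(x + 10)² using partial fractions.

(2x + 7) = α(x + 10) + β. At x = -10: β = 2·(-10) + 7 = -13. Coeff of x: α = 2
Result: 2/(x + 10) - 13/(x + 10)²


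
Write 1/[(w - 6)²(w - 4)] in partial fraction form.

Cover-up at w=4: γ = 1/(4 - 6)² = 1/4. Cover-up at w=6: β = 1/(6 - 4) = 1/2. Comparing w² coeff: α = -γ = -1/4
Result: (-1/4)/(w - 6) + (1/2)/(w - 6)² + (1/4)/(w - 4)


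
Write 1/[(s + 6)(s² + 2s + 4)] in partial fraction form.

Cover-up at s = -6: A = 1/((-6)² + 2·(-6) + 4) = 1/28. Then B = -A = -1/28, C = -A·(2 - 6) = 1/7
Result: (1/28)/(s + 6) - ((1/28)s - 1/7)/(s² + 2s + 4)


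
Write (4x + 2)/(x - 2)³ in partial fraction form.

(4x + 2) = P(x - 2)² + Q(x - 2) + R. At x = 2: R = 4·2 + 2 = 10. Coefficients: P = 0, Q = 4
Result: 4/(x - 2)² + 10/(x - 2)³


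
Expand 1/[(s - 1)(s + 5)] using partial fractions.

1/(s - 1)(s + 5) = A/(s - 1) + B/(s + 5). A = 1/(1 + 5) = 1/6, B = 1/(-5 - 1) = -1/6
Result: (1/6)/(s - 1) - (1/6)/(s + 5)


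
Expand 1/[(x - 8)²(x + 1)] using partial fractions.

Cover-up at x=-1: R = 1/(-1 - 8)² = 1/81. Cover-up at x=8: Q = 1/(8 + 1) = 1/9. Comparing x² coeff: P = -R = -1/81
Result: (-1/81)/(x - 8) + (1/9)/(x - 8)² + (1/81)/(x + 1)


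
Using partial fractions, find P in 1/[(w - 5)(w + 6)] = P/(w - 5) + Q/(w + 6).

Cover-up at w = 5: P = 1/(5 + 6) = 1/11


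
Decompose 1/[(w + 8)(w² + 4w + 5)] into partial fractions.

Cover-up at w = -8: α = 1/((-8)² + 4·(-8) + 5) = 1/37. Then β = -α = -1/37, γ = -α·(4 - 8) = 4/37
Result: (1/37)/(w + 8) - ((1/37)w - 4/37)/(w² + 4w + 5)


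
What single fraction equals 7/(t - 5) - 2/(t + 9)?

Common denominator (t - 5)(t + 9). Numerator: 7(t + 9) - 2(t - 5) = (7t + 63) - (2t - 10) = 5t + 73
Result: (5t + 73)/[(t - 5)(t + 9)]


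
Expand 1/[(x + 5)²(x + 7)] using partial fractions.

Cover-up at x=-7: γ = 1/(-7 + 5)² = 1/4. Cover-up at x=-5: β = 1/(-5 + 7) = 1/2. Comparing x² coeff: α = -γ = -1/4
Result: (-1/4)/(x + 5) + (1/2)/(x + 5)² + (1/4)/(x + 7)


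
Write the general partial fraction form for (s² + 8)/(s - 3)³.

Repeated linear factor (power 3): α/(s - 3) + β/(s - 3)² + γ/(s - 3)³


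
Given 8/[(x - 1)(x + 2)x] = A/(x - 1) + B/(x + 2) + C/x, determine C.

Cover-up at x = 0: C = 8/[(0 - 1)(0 + 2)] = 8/[(-1)(2)] = -8/2 = -4


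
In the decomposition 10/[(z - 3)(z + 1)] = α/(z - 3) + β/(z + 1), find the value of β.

Cover-up at z = -1: β = 10/(-1 - 3) = -10/4 = -5/2


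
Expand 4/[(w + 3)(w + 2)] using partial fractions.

4/(w + 3)(w + 2) = α/(w + 3) + β/(w + 2). α = 4/(-3 + 2) = -4, β = 4/(-2 + 3) = 4
Result: -4/(w + 3) + 4/(w + 2)


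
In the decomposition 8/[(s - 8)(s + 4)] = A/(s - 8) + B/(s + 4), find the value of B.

Cover-up at s = -4: B = 8/(-4 - 8) = -8/12 = -2/3


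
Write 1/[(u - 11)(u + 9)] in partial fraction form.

1/(u - 11)(u + 9) = P/(u - 11) + Q/(u + 9). P = 1/(11 + 9) = 1/20, Q = 1/(-9 - 11) = -1/20
Result: (1/20)/(u - 11) - (1/20)/(u + 9)


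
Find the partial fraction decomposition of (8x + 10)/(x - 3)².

(8x + 10) = A(x - 3) + B. At x = 3: B = 8·3 + 10 = 34. Coeff of x: A = 8
Result: 8/(x - 3) + 34/(x - 3)²


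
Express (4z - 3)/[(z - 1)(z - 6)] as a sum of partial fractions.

At z=1: P = (4·1 - 3)/(1 - 6) = -1/5. At z=6: Q = (4·6 - 3)/(6 - 1) = 21/5
Result: (-1/5)/(z - 1) + (21/5)/(z - 6)


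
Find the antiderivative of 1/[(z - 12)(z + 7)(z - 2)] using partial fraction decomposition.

Cover-up: α = 1/190, β = 1/171, γ = -1/90. Decomposition: (1/190)/(z - 12) + (1/171)/(z + 7) - (1/90)/(z - 2). Integrate each term: (1/190) ln|(z - 12)| + (1/171) ln|(z + 7)| - (1/90) ln|(z - 2)| + C


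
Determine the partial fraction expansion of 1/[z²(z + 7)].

Cover-up at z=-7: C = 1/(-7 - 0)² = 1/49. Cover-up at z=0: B = 1/(0 + 7) = 1/7. Comparing z² coeff: A = -C = -1/49
Result: (-1/49)/z + (1/7)/z² + (1/49)/(z + 7)


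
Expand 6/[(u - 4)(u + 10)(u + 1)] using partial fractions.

Using cover-up method: α = 3/35, β = 1/21, γ = -2/15
Result: (3/35)/(u - 4) + (1/21)/(u + 10) - (2/15)/(u + 1)


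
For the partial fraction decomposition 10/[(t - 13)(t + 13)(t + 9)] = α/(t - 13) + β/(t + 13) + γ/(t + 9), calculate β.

Cover-up at t = -13: β = 10/[(-13 - 13)(-13 + 9)] = 10/[(-26)(-4)] = 10/104 = 5/52


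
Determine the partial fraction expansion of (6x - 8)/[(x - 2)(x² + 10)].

At x=2: P = (6·2 - 8)/(2² + 10) = 2/7. Q = -P = -2/7, R = 6 - 2·P = 38/7
Result: (2/7)/(x - 2) - ((2/7)x - 38/7)/(x² + 10)


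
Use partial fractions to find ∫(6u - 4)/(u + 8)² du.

Decompose: α = 6, β = 6·(-8) - 4 = -52, so (6u - 4)/(u + 8)² = 6/(u + 8) - 52/(u + 8)². Integrate: ∫ α/(u + 8) du = 6 ln|(u + 8)|; ∫ β/(u + 8)² du = 52/(u + 8). Sum: 6 ln|(u + 8)| + 52/(u + 8) + C


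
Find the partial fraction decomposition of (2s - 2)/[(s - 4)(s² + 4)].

At s=4: α = (2·4 - 2)/(4² + 4) = 3/10. β = -α = -3/10, γ = 2 - 4·α = 4/5
Result: (3/10)/(s - 4) - ((3/10)s - 4/5)/(s² + 4)


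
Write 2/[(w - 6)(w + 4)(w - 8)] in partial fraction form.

Using cover-up method: A = -1/10, B = 1/60, C = 1/12
Result: (-1/10)/(w - 6) + (1/60)/(w + 4) + (1/12)/(w - 8)


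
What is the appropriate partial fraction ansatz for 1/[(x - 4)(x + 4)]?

Distinct linear factors: α/(x - 4) + β/(x + 4)


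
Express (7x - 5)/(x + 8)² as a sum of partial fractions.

(7x - 5) = P(x + 8) + Q. At x = -8: Q = 7·(-8) - 5 = -61. Coeff of x: P = 7
Result: 7/(x + 8) - 61/(x + 8)²


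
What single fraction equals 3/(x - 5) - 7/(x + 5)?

Common denominator (x - 5)(x + 5). Numerator: 3(x + 5) - 7(x - 5) = (3x + 15) - (7x - 35) = -4x + 50
Result: (-4x + 50)/[(x - 5)(x + 5)]


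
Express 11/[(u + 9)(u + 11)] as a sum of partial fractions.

11/(u + 9)(u + 11) = A/(u + 9) + B/(u + 11). A = 11/(-9 + 11) = 11/2, B = 11/(-11 + 9) = -11/2
Result: (11/2)/(u + 9) - (11/2)/(u + 11)


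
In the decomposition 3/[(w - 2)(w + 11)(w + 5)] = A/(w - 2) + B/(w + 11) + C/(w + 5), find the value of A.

Cover-up at w = 2: A = 3/[(2 + 11)(2 + 5)] = 3/[(13)(7)] = 3/91


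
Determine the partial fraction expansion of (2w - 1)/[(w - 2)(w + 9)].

At w=2: α = (2·2 - 1)/(2 + 9) = 3/11. At w=-9: β = (2·(-9) - 1)/(-9 - 2) = 19/11
Result: (3/11)/(w - 2) + (19/11)/(w + 9)


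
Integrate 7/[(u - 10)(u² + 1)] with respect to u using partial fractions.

Cover-up at u=10: P = 7/(10²+1) = 7/101. Coeff matching: Q = -7/101, R = -70/101. Decomposition: (7/101)/(u - 10) - ((7/101)u + 70/101)/(u² + 1). Integrate: linear → ln, quadratic → (1/2)ln + arctan: (7/101) ln|(u - 10)| - (7/202) ln(u² + 1) - (70/101) arctan(u) + C


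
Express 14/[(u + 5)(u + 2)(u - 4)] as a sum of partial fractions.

Using cover-up method: α = 14/27, β = -7/9, γ = 7/27
Result: (14/27)/(u + 5) - (7/9)/(u + 2) + (7/27)/(u - 4)


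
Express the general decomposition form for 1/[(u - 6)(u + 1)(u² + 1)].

Two linear + quadratic: A/(u - 6) + B/(u + 1) + (Cu + D)/(u² + 1)


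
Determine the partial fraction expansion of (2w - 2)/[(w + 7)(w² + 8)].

At w=-7: A = (2·(-7) - 2)/((-7)² + 8) = -16/57. B = -A = 16/57, C = 2 - (-7)·A = 2/57
Result: (-16/57)/(w + 7) + ((16/57)w + 2/57)/(w² + 8)


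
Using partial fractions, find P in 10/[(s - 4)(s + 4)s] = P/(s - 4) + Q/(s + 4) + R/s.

Cover-up at s = 4: P = 10/[(4 + 4)(4 - 0)] = 10/[(8)(4)] = 10/32 = 5/16


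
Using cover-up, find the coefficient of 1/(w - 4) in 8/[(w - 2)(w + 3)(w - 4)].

Cover (w - 4), set w=4: 8/[(4 - 2)(4 + 3)] = 4/7


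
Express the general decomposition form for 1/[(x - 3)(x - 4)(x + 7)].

Three distinct linear factors: α/(x - 3) + β/(x - 4) + γ/(x + 7)


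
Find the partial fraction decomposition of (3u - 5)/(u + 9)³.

(3u - 5) = A(u + 9)² + B(u + 9) + C. At u = -9: C = 3·(-9) - 5 = -32. Coefficients: A = 0, B = 3
Result: 3/(u + 9)² - 32/(u + 9)³


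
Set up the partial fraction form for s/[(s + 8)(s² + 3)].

Linear + irreducible quadratic: P/(s + 8) + (Qs + R)/(s² + 3)


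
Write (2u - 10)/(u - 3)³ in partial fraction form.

(2u - 10) = P(u - 3)² + Q(u - 3) + R. At u = 3: R = 2·3 - 10 = -4. Coefficients: P = 0, Q = 2
Result: 2/(u - 3)² - 4/(u - 3)³


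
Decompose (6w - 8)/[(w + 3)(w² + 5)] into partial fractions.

At w=-3: A = (6·(-3) - 8)/((-3)² + 5) = -13/7. B = -A = 13/7, C = 6 - (-3)·A = 3/7
Result: (-13/7)/(w + 3) + ((13/7)w + 3/7)/(w² + 5)


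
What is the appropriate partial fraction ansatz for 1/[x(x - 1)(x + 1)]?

Three distinct linear factors: P/x + Q/(x - 1) + R/(x + 1)


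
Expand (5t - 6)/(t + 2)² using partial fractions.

(5t - 6) = P(t + 2) + Q. At t = -2: Q = 5·(-2) - 6 = -16. Coeff of t: P = 5
Result: 5/(t + 2) - 16/(t + 2)²


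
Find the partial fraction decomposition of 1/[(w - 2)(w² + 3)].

Cover-up at w = 2: A = 1/(2² + 3) = 1/7. Then B = -A = -1/7, C = -A·(0 + 2) = -2/7
Result: (1/7)/(w - 2) - ((1/7)w + 2/7)/(w² + 3)


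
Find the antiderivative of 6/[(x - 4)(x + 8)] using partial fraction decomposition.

Decompose: 6/[(x - 4)(x + 8)] = (1/2)/(x - 4) - (1/2)/(x + 8). Integrate each term: (1/2) ln|(x - 4)| - (1/2) ln|(x + 8)| + C


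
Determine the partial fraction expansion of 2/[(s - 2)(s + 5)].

2/(s - 2)(s + 5) = P/(s - 2) + Q/(s + 5). P = 2/(2 + 5) = 2/7, Q = 2/(-5 - 2) = -2/7
Result: (2/7)/(s - 2) - (2/7)/(s + 5)


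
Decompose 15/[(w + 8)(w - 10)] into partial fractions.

15/(w + 8)(w - 10) = α/(w + 8) + β/(w - 10). α = 15/(-8 - 10) = -5/6, β = 15/(10 + 8) = 5/6
Result: (-5/6)/(w + 8) + (5/6)/(w - 10)


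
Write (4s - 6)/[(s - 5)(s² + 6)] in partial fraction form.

At s=5: P = (4·5 - 6)/(5² + 6) = 14/31. Q = -P = -14/31, R = 4 - 5·P = 54/31
Result: (14/31)/(s - 5) - ((14/31)s - 54/31)/(s² + 6)


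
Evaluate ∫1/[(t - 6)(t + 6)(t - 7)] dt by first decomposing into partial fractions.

Cover-up: P = -1/12, Q = 1/156, R = 1/13. Decomposition: (-1/12)/(t - 6) + (1/156)/(t + 6) + (1/13)/(t - 7). Integrate each term: (-1/12) ln|(t - 6)| + (1/156) ln|(t + 6)| + (1/13) ln|(t - 7)| + C


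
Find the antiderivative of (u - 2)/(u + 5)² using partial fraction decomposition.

Decompose: α = 1, β = 1·(-5) - 2 = -7, so (u - 2)/(u + 5)² = 1/(u + 5) - 7/(u + 5)². Integrate: ∫ α/(u + 5) du = ln|(u + 5)|; ∫ β/(u + 5)² du = 7/(u + 5). Sum: ln|(u + 5)| + 7/(u + 5) + C


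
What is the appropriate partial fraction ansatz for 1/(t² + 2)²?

Repeated quadratic factor: (αt + β)/(t² + 2) + (γt + δ)/(t² + 2)²


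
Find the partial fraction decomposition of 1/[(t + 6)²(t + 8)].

Cover-up at t=-8: γ = 1/(-8 + 6)² = 1/4. Cover-up at t=-6: β = 1/(-6 + 8) = 1/2. Comparing t² coeff: α = -γ = -1/4
Result: (-1/4)/(t + 6) + (1/2)/(t + 6)² + (1/4)/(t + 8)


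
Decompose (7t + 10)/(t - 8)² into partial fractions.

(7t + 10) = P(t - 8) + Q. At t = 8: Q = 7·8 + 10 = 66. Coeff of t: P = 7
Result: 7/(t - 8) + 66/(t - 8)²


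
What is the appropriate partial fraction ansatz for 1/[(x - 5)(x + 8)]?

Distinct linear factors: A/(x - 5) + B/(x + 8)


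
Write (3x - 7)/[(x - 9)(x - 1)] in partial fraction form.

At x=9: A = (3·9 - 7)/(9 - 1) = 5/2. At x=1: B = (3·1 - 7)/(1 - 9) = 1/2
Result: (5/2)/(x - 9) + (1/2)/(x - 1)


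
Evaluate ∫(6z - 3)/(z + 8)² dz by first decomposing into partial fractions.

Decompose: P = 6, Q = 6·(-8) - 3 = -51, so (6z - 3)/(z + 8)² = 6/(z + 8) - 51/(z + 8)². Integrate: ∫ P/(z + 8) dz = 6 ln|(z + 8)|; ∫ Q/(z + 8)² dz = 51/(z + 8). Sum: 6 ln|(z + 8)| + 51/(z + 8) + C


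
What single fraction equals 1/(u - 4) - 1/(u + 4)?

Common denominator (u - 4)(u + 4). Numerator: 1(u + 4) - 1(u - 4) = (u + 4) - (u - 4) = 8
Result: (8)/[(u - 4)(u + 4)]


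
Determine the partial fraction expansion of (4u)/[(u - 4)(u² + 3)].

At u=4: A = (4·4 + 0)/(4² + 3) = 16/19. B = -A = -16/19, C = 4 - 4·A = 12/19
Result: (16/19)/(u - 4) - ((16/19)u - 12/19)/(u² + 3)


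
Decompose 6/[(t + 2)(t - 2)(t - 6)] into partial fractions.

Using cover-up method: P = 3/16, Q = -3/8, R = 3/16
Result: (3/16)/(t + 2) - (3/8)/(t - 2) + (3/16)/(t - 6)


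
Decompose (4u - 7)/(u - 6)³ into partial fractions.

(4u - 7) = α(u - 6)² + β(u - 6) + γ. At u = 6: γ = 4·6 - 7 = 17. Coefficients: α = 0, β = 4
Result: 4/(u - 6)² + 17/(u - 6)³


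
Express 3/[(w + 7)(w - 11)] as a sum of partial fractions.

3/(w + 7)(w - 11) = A/(w + 7) + B/(w - 11). A = 3/(-7 - 11) = -1/6, B = 3/(11 + 7) = 1/6
Result: (-1/6)/(w + 7) + (1/6)/(w - 11)


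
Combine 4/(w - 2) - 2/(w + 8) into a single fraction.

Common denominator (w - 2)(w + 8). Numerator: 4(w + 8) - 2(w - 2) = (4w + 32) - (2w - 4) = 2w + 36
Result: (2w + 36)/[(w - 2)(w + 8)]


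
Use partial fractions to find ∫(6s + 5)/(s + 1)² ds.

Decompose: A = 6, B = 6·(-1) + 5 = -1, so (6s + 5)/(s + 1)² = 6/(s + 1) - 1/(s + 1)². Integrate: ∫ A/(s + 1) ds = 6 ln|(s + 1)|; ∫ B/(s + 1)² ds = 1/(s + 1). Sum: 6 ln|(s + 1)| + 1/(s + 1) + C


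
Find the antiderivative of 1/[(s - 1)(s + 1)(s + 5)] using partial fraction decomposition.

Cover-up: P = 1/12, Q = -1/8, R = 1/24. Decomposition: (1/12)/(s - 1) - (1/8)/(s + 1) + (1/24)/(s + 5). Integrate each term: (1/12) ln|(s - 1)| - (1/8) ln|(s + 1)| + (1/24) ln|(s + 5)| + C


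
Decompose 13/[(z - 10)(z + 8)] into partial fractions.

13/(z - 10)(z + 8) = P/(z - 10) + Q/(z + 8). P = 13/(10 + 8) = 13/18, Q = 13/(-8 - 10) = -13/18
Result: (13/18)/(z - 10) - (13/18)/(z + 8)


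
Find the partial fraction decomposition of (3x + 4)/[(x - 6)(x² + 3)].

At x=6: α = (3·6 + 4)/(6² + 3) = 22/39. β = -α = -22/39, γ = 3 - 6·α = -5/13
Result: (22/39)/(x - 6) - ((22/39)x + 5/13)/(x² + 3)


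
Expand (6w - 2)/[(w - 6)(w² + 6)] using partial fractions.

At w=6: α = (6·6 - 2)/(6² + 6) = 17/21. β = -α = -17/21, γ = 6 - 6·α = 8/7
Result: (17/21)/(w - 6) - ((17/21)w - 8/7)/(w² + 6)


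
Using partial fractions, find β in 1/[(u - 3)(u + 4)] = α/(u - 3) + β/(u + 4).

Cover-up at u = -4: β = 1/(-4 - 3) = -1/7


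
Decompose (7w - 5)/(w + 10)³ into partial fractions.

(7w - 5) = A(w + 10)² + B(w + 10) + C. At w = -10: C = 7·(-10) - 5 = -75. Coefficients: A = 0, B = 7
Result: 7/(w + 10)² - 75/(w + 10)³


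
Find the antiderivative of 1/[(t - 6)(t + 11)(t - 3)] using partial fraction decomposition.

Cover-up: α = 1/51, β = 1/238, γ = -1/42. Decomposition: (1/51)/(t - 6) + (1/238)/(t + 11) - (1/42)/(t - 3). Integrate each term: (1/51) ln|(t - 6)| + (1/238) ln|(t + 11)| - (1/42) ln|(t - 3)| + C


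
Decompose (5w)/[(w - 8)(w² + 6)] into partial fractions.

At w=8: α = (5·8 + 0)/(8² + 6) = 4/7. β = -α = -4/7, γ = 5 - 8·α = 3/7
Result: (4/7)/(w - 8) - ((4/7)w - 3/7)/(w² + 6)


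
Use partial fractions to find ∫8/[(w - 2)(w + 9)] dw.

Decompose: 8/[(w - 2)(w + 9)] = (8/11)/(w - 2) - (8/11)/(w + 9). Integrate each term: (8/11) ln|(w - 2)| - (8/11) ln|(w + 9)| + C


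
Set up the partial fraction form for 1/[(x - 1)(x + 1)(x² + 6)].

Two linear + quadratic: A/(x - 1) + B/(x + 1) + (Cx + D)/(x² + 6)


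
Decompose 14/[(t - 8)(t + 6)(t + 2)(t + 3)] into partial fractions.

Using Heaviside cover-up: (1/110)/(t - 8) - (1/12)/(t + 6) - (7/20)/(t + 2) + (14/33)/(t + 3)


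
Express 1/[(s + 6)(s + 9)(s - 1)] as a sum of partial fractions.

Using cover-up method: P = -1/21, Q = 1/30, R = 1/70
Result: (-1/21)/(s + 6) + (1/30)/(s + 9) + (1/70)/(s - 1)


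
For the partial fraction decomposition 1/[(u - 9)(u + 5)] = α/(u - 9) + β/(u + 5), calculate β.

Cover-up at u = -5: β = 1/(-5 - 9) = -1/14


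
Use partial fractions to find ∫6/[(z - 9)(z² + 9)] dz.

Cover-up at z=9: α = 6/(9²+9) = 1/15. Coeff matching: β = -1/15, γ = -3/5. Decomposition: (1/15)/(z - 9) - ((1/15)z + 3/5)/(z² + 9). Integrate: linear → ln, quadratic → (1/2)ln + arctan: (1/15) ln|(z - 9)| - (1/30) ln(z² + 9) - (1/5) arctan(z/3) + C


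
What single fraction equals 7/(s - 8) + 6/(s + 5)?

Common denominator (s - 8)(s + 5). Numerator: 7(s + 5) + 6(s - 8) = (7s + 35) + (6s - 48) = 13s - 13
Result: (13s - 13)/[(s - 8)(s + 5)]


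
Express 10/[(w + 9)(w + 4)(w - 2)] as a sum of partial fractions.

Using cover-up method: P = 2/11, Q = -1/3, R = 5/33
Result: (2/11)/(w + 9) - (1/3)/(w + 4) + (5/33)/(w - 2)


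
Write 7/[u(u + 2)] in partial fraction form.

7/u(u + 2) = α/u + β/(u + 2). α = 7/(0 + 2) = 7/2, β = 7/(-2 - 0) = -7/2
Result: (7/2)/u - (7/2)/(u + 2)


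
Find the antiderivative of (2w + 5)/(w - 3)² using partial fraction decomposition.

Decompose: A = 2, B = 2·3 + 5 = 11, so (2w + 5)/(w - 3)² = 2/(w - 3) + 11/(w - 3)². Integrate: ∫ A/(w - 3) dw = 2 ln|(w - 3)|; ∫ B/(w - 3)² dw = -11/(w - 3). Sum: 2 ln|(w - 3)| - 11/(w - 3) + C


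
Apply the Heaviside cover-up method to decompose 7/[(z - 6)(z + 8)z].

Cover (z - 6), z=6: α = 7/[(6 + 8)(6 - 0)] = 1/12. Cover (z + 8), z=-8: β = 7/[(-8 - 6)(-8 - 0)] = 1/16. Cover z, z=0: γ = 7/[(0 - 6)(0 + 8)] = -7/48.
Result: (1/12)/(z - 6) + (1/16)/(z + 8) - (7/48)/z


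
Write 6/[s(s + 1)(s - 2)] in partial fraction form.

Using cover-up method: P = -3, Q = 2, R = 1
Result: -3/s + 2/(s + 1) + 1/(s - 2)


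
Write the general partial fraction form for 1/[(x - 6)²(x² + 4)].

Repeated linear + quadratic: A/(x - 6) + B/(x - 6)² + (Cx + D)/(x² + 4)


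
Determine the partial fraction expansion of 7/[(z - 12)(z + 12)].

7/(z - 12)(z + 12) = P/(z - 12) + Q/(z + 12). P = 7/(12 + 12) = 7/24, Q = 7/(-12 - 12) = -7/24
Result: (7/24)/(z - 12) - (7/24)/(z + 12)


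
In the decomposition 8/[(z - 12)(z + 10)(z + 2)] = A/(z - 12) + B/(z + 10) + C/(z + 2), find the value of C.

Cover-up at z = -2: C = 8/[(-2 - 12)(-2 + 10)] = 8/[(-14)(8)] = -8/112 = -1/14


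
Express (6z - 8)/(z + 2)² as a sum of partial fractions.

(6z - 8) = α(z + 2) + β. At z = -2: β = 6·(-2) - 8 = -20. Coeff of z: α = 6
Result: 6/(z + 2) - 20/(z + 2)²


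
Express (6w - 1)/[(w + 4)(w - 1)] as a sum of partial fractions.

At w=-4: α = (6·(-4) - 1)/(-4 - 1) = 5. At w=1: β = (6·1 - 1)/(1 + 4) = 1
Result: 5/(w + 4) + 1/(w - 1)


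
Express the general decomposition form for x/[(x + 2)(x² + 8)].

Linear + irreducible quadratic: A/(x + 2) + (Bx + C)/(x² + 8)


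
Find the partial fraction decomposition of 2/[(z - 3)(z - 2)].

2/(z - 3)(z - 2) = A/(z - 3) + B/(z - 2). A = 2/(3 - 2) = 2, B = 2/(2 - 3) = -2
Result: 2/(z - 3) - 2/(z - 2)


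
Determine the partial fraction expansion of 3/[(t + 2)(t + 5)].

3/(t + 2)(t + 5) = A/(t + 2) + B/(t + 5). A = 3/(-2 + 5) = 1, B = 3/(-5 + 2) = -1
Result: 1/(t + 2) - 1/(t + 5)
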